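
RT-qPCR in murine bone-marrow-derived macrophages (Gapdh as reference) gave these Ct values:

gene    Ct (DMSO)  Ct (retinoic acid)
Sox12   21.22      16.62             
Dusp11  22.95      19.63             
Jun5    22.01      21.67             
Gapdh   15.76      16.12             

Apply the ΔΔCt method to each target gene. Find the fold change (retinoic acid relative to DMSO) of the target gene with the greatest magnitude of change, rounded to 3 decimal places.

Sox12: ΔΔCt = (16.62−16.12) − (21.22−15.76) = 0.50 − 5.46 = -4.96; fold change = 2^4.96 = 31.125
Dusp11: ΔΔCt = (19.63−16.12) − (22.95−15.76) = 3.51 − 7.19 = -3.68; fold change = 2^3.68 = 12.817
Jun5: ΔΔCt = (21.67−16.12) − (22.01−15.76) = 5.55 − 6.25 = -0.70; fold change = 2^0.70 = 1.625
Sox12 has the largest |ΔΔCt| = 4.96.

31.125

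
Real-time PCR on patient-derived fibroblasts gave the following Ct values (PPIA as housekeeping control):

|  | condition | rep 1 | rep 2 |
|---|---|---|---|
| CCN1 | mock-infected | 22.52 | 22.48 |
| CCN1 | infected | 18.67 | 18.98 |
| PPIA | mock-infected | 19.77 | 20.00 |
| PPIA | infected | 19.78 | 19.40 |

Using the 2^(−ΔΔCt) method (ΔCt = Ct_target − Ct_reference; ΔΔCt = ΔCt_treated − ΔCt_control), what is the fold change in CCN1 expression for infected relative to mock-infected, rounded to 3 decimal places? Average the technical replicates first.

10.411

Mean Ct: CCN1 mock-infected 22.500; CCN1 infected 18.825; PPIA mock-infected 19.885; PPIA infected 19.590
ΔCt(mock-infected) = 22.500 − 19.885 = 2.615
ΔCt(infected) = 18.825 − 19.590 = -0.765
ΔΔCt = -0.765 − 2.615 = -3.380
Fold change = 2^(−(-3.380)) = 2^3.380 = 10.4107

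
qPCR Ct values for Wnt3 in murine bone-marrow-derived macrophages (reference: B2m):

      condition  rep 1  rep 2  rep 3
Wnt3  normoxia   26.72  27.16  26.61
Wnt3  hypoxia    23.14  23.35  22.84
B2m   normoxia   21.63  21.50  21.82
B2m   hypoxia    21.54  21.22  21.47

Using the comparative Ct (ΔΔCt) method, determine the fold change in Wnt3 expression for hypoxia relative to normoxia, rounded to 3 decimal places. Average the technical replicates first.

11.158

Mean Ct: Wnt3 normoxia 26.830; Wnt3 hypoxia 23.110; B2m normoxia 21.650; B2m hypoxia 21.410
ΔCt(normoxia) = 26.830 − 21.650 = 5.180
ΔCt(hypoxia) = 23.110 − 21.410 = 1.700
ΔΔCt = 1.700 − 5.180 = -3.480
Fold change = 2^(−(-3.480)) = 2^3.480 = 11.1579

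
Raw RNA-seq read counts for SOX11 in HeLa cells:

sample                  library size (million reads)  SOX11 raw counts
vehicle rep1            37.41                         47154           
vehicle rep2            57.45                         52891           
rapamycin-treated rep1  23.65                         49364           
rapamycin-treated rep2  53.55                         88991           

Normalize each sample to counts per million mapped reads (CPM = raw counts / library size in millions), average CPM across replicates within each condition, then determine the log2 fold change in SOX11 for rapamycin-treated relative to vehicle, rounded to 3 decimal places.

CPM(vehicle rep1) = 47154 / 37.41 = 1260.4651
CPM(vehicle rep2) = 52891 / 57.45 = 920.6440
CPM(rapamycin-treated rep1) = 49364 / 23.65 = 2087.2727
CPM(rapamycin-treated rep2) = 88991 / 53.55 = 1661.8301
mean CPM(vehicle) = 1090.5546; mean CPM(rapamycin-treated) = 1874.5514
Fold change = 1874.5514 / 1090.5546 = 1.71890
log2(1.71890) = 0.7815

0.781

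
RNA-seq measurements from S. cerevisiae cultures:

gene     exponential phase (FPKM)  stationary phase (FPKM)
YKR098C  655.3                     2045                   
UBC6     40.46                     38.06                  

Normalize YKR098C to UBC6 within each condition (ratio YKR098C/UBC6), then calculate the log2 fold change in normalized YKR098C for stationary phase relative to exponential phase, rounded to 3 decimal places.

YKR098C/UBC6 (exponential phase) = 655.3 / 40.46 = 16.196
YKR098C/UBC6 (stationary phase) = 2045 / 38.06 = 53.731
Fold change = 53.731 / 16.196 = 3.3175
log2(3.3175) = 1.7301

1.730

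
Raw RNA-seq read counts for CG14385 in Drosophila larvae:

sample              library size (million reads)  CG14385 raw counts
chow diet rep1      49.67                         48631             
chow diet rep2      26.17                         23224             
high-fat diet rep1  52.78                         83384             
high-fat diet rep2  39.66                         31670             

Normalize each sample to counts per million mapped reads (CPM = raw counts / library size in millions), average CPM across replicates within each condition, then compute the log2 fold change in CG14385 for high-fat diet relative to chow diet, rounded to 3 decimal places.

0.350

CPM(chow diet rep1) = 48631 / 49.67 = 979.0819
CPM(chow diet rep2) = 23224 / 26.17 = 887.4284
CPM(high-fat diet rep1) = 83384 / 52.78 = 1579.8408
CPM(high-fat diet rep2) = 31670 / 39.66 = 798.5376
mean CPM(chow diet) = 933.2551; mean CPM(high-fat diet) = 1189.1892
Fold change = 1189.1892 / 933.2551 = 1.27424
log2(1.27424) = 0.3496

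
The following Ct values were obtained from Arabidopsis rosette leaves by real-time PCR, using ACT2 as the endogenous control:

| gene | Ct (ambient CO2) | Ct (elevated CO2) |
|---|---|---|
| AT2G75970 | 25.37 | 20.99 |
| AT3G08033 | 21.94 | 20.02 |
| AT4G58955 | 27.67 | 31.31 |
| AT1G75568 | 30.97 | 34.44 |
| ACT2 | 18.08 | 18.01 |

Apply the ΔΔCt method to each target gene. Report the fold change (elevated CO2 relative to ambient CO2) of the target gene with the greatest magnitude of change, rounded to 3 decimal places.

AT2G75970: ΔΔCt = (20.99−18.01) − (25.37−18.08) = 2.98 − 7.29 = -4.31; fold change = 2^4.31 = 19.835
AT3G08033: ΔΔCt = (20.02−18.01) − (21.94−18.08) = 2.01 − 3.86 = -1.85; fold change = 2^1.85 = 3.605
AT4G58955: ΔΔCt = (31.31−18.01) − (27.67−18.08) = 13.30 − 9.59 = 3.71; fold change = 2^-3.71 = 0.076
AT1G75568: ΔΔCt = (34.44−18.01) − (30.97−18.08) = 16.43 − 12.89 = 3.54; fold change = 2^-3.54 = 0.086
AT2G75970 has the largest |ΔΔCt| = 4.31.

19.835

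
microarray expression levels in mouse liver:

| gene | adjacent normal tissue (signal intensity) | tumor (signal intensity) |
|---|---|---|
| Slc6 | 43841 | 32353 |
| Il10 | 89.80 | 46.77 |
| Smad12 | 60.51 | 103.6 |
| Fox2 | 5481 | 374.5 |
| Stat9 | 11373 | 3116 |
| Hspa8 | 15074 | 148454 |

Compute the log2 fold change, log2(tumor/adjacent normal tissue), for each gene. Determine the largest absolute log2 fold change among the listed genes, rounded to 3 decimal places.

log2(32353/43841) = -0.438  (Slc6)
log2(46.77/89.80) = -0.941  (Il10)
log2(103.6/60.51) = 0.776  (Smad12)
log2(374.5/5481) = -3.871  (Fox2)
log2(3116/11373) = -1.868  (Stat9)
log2(148454/15074) = 3.300  (Hspa8)
The largest magnitude belongs to Fox2.

3.871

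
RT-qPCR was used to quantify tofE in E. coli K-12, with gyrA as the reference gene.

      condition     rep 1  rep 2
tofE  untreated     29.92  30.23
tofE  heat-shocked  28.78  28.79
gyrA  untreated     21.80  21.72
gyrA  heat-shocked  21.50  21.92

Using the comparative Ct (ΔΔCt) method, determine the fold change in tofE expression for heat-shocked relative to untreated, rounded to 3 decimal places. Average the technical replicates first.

Mean Ct: tofE untreated 30.075; tofE heat-shocked 28.785; gyrA untreated 21.760; gyrA heat-shocked 21.710
ΔCt(untreated) = 30.075 − 21.760 = 8.315
ΔCt(heat-shocked) = 28.785 − 21.710 = 7.075
ΔΔCt = 7.075 − 8.315 = -1.240
Fold change = 2^(−(-1.240)) = 2^1.240 = 2.3620

2.362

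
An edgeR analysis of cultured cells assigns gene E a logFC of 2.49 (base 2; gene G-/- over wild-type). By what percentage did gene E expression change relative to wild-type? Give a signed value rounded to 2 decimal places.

461.78%

Fold change = 2^(2.49) = 5.6178
Percent change = (FC − 1) × 100% = (5.6178 − 1) × 100 = 461.78%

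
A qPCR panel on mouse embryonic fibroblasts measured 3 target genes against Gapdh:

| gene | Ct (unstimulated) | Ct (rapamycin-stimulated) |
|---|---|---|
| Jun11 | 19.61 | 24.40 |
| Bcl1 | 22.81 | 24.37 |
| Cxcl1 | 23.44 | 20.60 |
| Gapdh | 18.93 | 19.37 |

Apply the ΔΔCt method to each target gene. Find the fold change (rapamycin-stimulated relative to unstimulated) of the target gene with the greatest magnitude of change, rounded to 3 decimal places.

0.049

Jun11: ΔΔCt = (24.40−19.37) − (19.61−18.93) = 5.03 − 0.68 = 4.35; fold change = 2^-4.35 = 0.049
Bcl1: ΔΔCt = (24.37−19.37) − (22.81−18.93) = 5.00 − 3.88 = 1.12; fold change = 2^-1.12 = 0.460
Cxcl1: ΔΔCt = (20.60−19.37) − (23.44−18.93) = 1.23 − 4.51 = -3.28; fold change = 2^3.28 = 9.714
Jun11 has the largest |ΔΔCt| = 4.35.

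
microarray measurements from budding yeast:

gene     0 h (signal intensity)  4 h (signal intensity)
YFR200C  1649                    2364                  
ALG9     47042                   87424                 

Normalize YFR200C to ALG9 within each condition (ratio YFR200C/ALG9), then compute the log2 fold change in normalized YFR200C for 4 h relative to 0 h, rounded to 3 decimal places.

YFR200C/ALG9 (0 h) = 1649 / 47042 = 0.035054
YFR200C/ALG9 (4 h) = 2364 / 87424 = 0.027041
Fold change = 0.027041 / 0.035054 = 0.7714
log2(0.7714) = -0.3744

-0.374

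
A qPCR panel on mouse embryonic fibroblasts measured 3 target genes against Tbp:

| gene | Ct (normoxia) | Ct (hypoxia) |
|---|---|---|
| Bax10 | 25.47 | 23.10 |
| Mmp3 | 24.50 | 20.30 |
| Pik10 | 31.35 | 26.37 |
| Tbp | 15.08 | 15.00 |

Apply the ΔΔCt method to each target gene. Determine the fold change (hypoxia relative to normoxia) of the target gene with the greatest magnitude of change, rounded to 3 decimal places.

29.857

Bax10: ΔΔCt = (23.10−15.00) − (25.47−15.08) = 8.10 − 10.39 = -2.29; fold change = 2^2.29 = 4.891
Mmp3: ΔΔCt = (20.30−15.00) − (24.50−15.08) = 5.30 − 9.42 = -4.12; fold change = 2^4.12 = 17.388
Pik10: ΔΔCt = (26.37−15.00) − (31.35−15.08) = 11.37 − 16.27 = -4.90; fold change = 2^4.90 = 29.857
Pik10 has the largest |ΔΔCt| = 4.90.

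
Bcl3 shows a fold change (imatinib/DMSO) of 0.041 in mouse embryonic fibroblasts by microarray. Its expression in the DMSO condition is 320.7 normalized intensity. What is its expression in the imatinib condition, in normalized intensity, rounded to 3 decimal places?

imatinib expression = 320.7 × 0.041 = 13.149

13.149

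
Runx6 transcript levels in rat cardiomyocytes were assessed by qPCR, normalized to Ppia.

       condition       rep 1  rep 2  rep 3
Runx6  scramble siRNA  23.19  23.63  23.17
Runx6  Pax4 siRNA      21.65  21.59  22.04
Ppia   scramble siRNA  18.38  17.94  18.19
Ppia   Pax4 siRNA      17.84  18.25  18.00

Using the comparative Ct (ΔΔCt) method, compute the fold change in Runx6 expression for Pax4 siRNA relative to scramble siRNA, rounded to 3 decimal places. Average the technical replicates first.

2.694

Mean Ct: Runx6 scramble siRNA 23.330; Runx6 Pax4 siRNA 21.760; Ppia scramble siRNA 18.170; Ppia Pax4 siRNA 18.030
ΔCt(scramble siRNA) = 23.330 − 18.170 = 5.160
ΔCt(Pax4 siRNA) = 21.760 − 18.030 = 3.730
ΔΔCt = 3.730 − 5.160 = -1.430
Fold change = 2^(−(-1.430)) = 2^1.430 = 2.6945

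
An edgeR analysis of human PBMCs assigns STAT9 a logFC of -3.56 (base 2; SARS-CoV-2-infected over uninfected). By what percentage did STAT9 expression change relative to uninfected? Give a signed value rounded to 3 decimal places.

Fold change = 2^(-3.56) = 0.0848
Percent change = (FC − 1) × 100% = (0.0848 − 1) × 100 = -91.521%

-91.521%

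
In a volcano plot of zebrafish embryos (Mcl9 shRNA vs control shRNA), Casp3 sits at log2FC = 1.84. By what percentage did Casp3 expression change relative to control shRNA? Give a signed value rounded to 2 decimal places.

258.01%

Fold change = 2^(1.84) = 3.5801
Percent change = (FC − 1) × 100% = (3.5801 − 1) × 100 = 258.01%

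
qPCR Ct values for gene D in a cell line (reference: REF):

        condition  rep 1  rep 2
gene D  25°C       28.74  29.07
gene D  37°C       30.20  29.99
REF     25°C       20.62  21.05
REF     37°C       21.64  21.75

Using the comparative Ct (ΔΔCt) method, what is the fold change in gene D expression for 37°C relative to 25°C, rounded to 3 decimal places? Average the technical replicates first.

Mean Ct: gene D 25°C 28.905; gene D 37°C 30.095; REF 25°C 20.835; REF 37°C 21.695
ΔCt(25°C) = 28.905 − 20.835 = 8.070
ΔCt(37°C) = 30.095 − 21.695 = 8.400
ΔΔCt = 8.400 − 8.070 = 0.330
Fold change = 2^(−0.330) = 0.7955

0.796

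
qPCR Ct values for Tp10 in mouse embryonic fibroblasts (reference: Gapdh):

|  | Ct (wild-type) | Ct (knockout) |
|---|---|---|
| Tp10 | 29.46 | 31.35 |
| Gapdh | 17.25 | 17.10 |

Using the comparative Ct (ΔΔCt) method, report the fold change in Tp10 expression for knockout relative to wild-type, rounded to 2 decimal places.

ΔCt(wild-type) = 29.460 − 17.250 = 12.210
ΔCt(knockout) = 31.350 − 17.100 = 14.250
ΔΔCt = 14.250 − 12.210 = 2.040
Fold change = 2^(−2.040) = 0.243

0.24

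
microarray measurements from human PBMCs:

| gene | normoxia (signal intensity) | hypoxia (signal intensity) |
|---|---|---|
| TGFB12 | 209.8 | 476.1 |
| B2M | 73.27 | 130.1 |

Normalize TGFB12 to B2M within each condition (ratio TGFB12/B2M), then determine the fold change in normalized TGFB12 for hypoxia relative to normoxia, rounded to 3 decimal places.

TGFB12/B2M (normoxia) = 209.8 / 73.27 = 2.8634
TGFB12/B2M (hypoxia) = 476.1 / 130.1 = 3.6595
Fold change = 3.6595 / 2.8634 = 1.2780

1.278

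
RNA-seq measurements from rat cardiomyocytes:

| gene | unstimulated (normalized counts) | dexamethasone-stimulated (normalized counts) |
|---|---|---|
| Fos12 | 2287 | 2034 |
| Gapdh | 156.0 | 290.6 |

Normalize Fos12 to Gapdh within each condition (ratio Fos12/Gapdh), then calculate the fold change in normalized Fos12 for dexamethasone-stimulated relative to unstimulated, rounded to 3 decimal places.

Fos12/Gapdh (unstimulated) = 2287 / 156.0 = 14.66
Fos12/Gapdh (dexamethasone-stimulated) = 2034 / 290.6 = 6.9993
Fold change = 6.9993 / 14.66 = 0.4774

0.477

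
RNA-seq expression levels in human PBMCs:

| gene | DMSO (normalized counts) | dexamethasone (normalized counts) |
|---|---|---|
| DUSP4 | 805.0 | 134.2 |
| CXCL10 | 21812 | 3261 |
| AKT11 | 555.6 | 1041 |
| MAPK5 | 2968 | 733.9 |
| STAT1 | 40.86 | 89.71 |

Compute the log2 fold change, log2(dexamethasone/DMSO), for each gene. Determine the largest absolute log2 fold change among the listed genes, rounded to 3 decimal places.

2.742

log2(134.2/805.0) = -2.585  (DUSP4)
log2(3261/21812) = -2.742  (CXCL10)
log2(1041/555.6) = 0.906  (AKT11)
log2(733.9/2968) = -2.016  (MAPK5)
log2(89.71/40.86) = 1.135  (STAT1)
The largest magnitude belongs to CXCL10.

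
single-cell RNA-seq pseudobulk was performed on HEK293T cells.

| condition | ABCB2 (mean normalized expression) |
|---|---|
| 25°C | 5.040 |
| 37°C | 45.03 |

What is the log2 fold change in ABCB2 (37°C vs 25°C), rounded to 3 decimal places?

3.159

Fold change = 45.03 / 5.040 = 8.9345
log2(8.9345) = 3.1594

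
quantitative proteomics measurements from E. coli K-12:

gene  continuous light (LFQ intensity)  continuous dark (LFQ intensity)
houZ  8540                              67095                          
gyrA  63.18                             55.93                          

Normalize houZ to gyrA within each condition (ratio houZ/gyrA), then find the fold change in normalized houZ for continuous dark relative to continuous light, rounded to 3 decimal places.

8.875

houZ/gyrA (continuous light) = 8540 / 63.18 = 135.17
houZ/gyrA (continuous dark) = 67095 / 55.93 = 1199.6
Fold change = 1199.6 / 135.17 = 8.8750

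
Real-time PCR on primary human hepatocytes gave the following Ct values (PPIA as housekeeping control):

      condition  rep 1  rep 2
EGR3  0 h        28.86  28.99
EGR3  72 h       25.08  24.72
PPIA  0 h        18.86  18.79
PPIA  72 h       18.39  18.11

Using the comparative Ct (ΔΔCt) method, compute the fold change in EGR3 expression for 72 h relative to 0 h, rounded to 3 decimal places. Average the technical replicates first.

10.928

Mean Ct: EGR3 0 h 28.925; EGR3 72 h 24.900; PPIA 0 h 18.825; PPIA 72 h 18.250
ΔCt(0 h) = 28.925 − 18.825 = 10.100
ΔCt(72 h) = 24.900 − 18.250 = 6.650
ΔΔCt = 6.650 − 10.100 = -3.450
Fold change = 2^(−(-3.450)) = 2^3.450 = 10.9283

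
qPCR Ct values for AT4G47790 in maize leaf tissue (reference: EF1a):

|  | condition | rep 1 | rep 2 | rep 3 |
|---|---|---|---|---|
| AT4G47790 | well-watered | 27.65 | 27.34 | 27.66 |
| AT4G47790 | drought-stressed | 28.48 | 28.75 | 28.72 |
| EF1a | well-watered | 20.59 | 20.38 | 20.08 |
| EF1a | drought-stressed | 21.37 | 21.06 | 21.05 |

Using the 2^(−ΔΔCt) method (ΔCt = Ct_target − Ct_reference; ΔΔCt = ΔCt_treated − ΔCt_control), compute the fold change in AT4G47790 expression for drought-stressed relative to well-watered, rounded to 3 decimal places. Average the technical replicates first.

0.818

Mean Ct: AT4G47790 well-watered 27.550; AT4G47790 drought-stressed 28.650; EF1a well-watered 20.350; EF1a drought-stressed 21.160
ΔCt(well-watered) = 27.550 − 20.350 = 7.200
ΔCt(drought-stressed) = 28.650 − 21.160 = 7.490
ΔΔCt = 7.490 − 7.200 = 0.290
Fold change = 2^(−0.290) = 0.8179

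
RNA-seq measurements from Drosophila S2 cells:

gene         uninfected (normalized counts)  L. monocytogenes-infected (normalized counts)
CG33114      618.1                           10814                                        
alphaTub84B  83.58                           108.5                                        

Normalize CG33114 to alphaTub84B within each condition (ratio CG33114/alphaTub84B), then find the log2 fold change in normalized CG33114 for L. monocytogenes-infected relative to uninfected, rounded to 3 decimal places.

3.752

CG33114/alphaTub84B (uninfected) = 618.1 / 83.58 = 7.3953
CG33114/alphaTub84B (L. monocytogenes-infected) = 10814 / 108.5 = 99.668
Fold change = 99.668 / 7.3953 = 13.4772
log2(13.4772) = 3.7525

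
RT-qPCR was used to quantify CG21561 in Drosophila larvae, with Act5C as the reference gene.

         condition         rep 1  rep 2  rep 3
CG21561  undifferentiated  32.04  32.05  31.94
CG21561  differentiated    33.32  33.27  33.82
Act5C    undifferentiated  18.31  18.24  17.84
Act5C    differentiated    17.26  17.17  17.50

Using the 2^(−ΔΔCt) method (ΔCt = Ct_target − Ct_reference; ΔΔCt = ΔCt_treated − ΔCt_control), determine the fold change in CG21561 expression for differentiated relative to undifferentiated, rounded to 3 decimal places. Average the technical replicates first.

0.206

Mean Ct: CG21561 undifferentiated 32.010; CG21561 differentiated 33.470; Act5C undifferentiated 18.130; Act5C differentiated 17.310
ΔCt(undifferentiated) = 32.010 − 18.130 = 13.880
ΔCt(differentiated) = 33.470 − 17.310 = 16.160
ΔΔCt = 16.160 − 13.880 = 2.280
Fold change = 2^(−2.280) = 0.2059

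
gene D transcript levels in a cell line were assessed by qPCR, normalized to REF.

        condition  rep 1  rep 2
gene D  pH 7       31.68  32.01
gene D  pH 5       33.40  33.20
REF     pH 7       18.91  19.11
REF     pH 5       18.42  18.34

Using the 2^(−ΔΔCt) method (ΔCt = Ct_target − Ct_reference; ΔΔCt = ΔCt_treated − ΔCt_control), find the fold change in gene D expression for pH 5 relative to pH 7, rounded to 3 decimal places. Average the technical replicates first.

0.236

Mean Ct: gene D pH 7 31.845; gene D pH 5 33.300; REF pH 7 19.010; REF pH 5 18.380
ΔCt(pH 7) = 31.845 − 19.010 = 12.835
ΔCt(pH 5) = 33.300 − 18.380 = 14.920
ΔΔCt = 14.920 − 12.835 = 2.085
Fold change = 2^(−2.085) = 0.2357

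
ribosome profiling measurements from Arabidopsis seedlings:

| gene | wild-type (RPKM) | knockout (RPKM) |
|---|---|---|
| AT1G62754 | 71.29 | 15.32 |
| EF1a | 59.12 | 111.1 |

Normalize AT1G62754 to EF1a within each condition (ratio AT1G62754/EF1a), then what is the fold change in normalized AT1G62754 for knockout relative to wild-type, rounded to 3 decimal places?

0.114

AT1G62754/EF1a (wild-type) = 71.29 / 59.12 = 1.2059
AT1G62754/EF1a (knockout) = 15.32 / 111.1 = 0.13789
Fold change = 0.13789 / 1.2059 = 0.1144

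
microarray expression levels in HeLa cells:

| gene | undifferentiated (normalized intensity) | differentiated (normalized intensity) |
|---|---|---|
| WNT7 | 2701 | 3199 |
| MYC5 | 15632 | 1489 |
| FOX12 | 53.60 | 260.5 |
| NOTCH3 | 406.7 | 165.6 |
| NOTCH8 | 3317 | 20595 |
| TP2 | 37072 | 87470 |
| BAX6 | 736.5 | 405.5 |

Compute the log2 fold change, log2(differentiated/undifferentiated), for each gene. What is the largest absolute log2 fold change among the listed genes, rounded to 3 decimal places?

3.392

log2(3199/2701) = 0.244  (WNT7)
log2(1489/15632) = -3.392  (MYC5)
log2(260.5/53.60) = 2.281  (FOX12)
log2(165.6/406.7) = -1.296  (NOTCH3)
log2(20595/3317) = 2.634  (NOTCH8)
log2(87470/37072) = 1.238  (TP2)
log2(405.5/736.5) = -0.861  (BAX6)
The largest magnitude belongs to MYC5.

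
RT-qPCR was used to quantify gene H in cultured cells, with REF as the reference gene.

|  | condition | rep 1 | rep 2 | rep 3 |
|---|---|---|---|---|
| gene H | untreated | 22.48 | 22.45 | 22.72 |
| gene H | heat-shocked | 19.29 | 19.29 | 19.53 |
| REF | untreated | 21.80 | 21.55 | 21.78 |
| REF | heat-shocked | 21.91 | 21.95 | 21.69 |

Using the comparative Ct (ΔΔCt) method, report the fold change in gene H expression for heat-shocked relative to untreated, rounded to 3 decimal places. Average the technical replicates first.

9.987

Mean Ct: gene H untreated 22.550; gene H heat-shocked 19.370; REF untreated 21.710; REF heat-shocked 21.850
ΔCt(untreated) = 22.550 − 21.710 = 0.840
ΔCt(heat-shocked) = 19.370 − 21.850 = -2.480
ΔΔCt = -2.480 − 0.840 = -3.320
Fold change = 2^(−(-3.320)) = 2^3.320 = 9.9866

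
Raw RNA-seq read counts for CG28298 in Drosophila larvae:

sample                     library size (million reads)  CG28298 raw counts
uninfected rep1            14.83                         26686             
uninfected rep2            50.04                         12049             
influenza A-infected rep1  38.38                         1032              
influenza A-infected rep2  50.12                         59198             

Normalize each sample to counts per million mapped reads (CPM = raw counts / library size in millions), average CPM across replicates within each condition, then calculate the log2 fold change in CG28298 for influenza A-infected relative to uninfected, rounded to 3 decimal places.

CPM(uninfected rep1) = 26686 / 14.83 = 1799.4606
CPM(uninfected rep2) = 12049 / 50.04 = 240.7874
CPM(influenza A-infected rep1) = 1032 / 38.38 = 26.8890
CPM(influenza A-infected rep2) = 59198 / 50.12 = 1181.1253
mean CPM(uninfected) = 1020.1240; mean CPM(influenza A-infected) = 604.0072
Fold change = 604.0072 / 1020.1240 = 0.59209
log2(0.59209) = -0.7561

-0.756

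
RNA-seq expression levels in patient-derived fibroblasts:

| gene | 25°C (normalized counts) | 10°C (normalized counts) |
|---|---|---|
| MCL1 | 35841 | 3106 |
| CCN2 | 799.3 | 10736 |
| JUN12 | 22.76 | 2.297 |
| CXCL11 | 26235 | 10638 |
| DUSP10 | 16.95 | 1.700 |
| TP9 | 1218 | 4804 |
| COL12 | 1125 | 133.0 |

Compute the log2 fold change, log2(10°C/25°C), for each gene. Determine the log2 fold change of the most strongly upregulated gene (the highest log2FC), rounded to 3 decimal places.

log2(3106/35841) = -3.528  (MCL1)
log2(10736/799.3) = 3.748  (CCN2)
log2(2.297/22.76) = -3.309  (JUN12)
log2(10638/26235) = -1.302  (CXCL11)
log2(1.700/16.95) = -3.318  (DUSP10)
log2(4804/1218) = 1.980  (TP9)
log2(133.0/1125) = -3.080  (COL12)
CCN2 is most strongly upregulated.

3.748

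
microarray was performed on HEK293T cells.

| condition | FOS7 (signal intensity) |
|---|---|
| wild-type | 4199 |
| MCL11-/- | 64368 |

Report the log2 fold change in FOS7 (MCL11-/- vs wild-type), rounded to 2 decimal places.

Fold change = 64368 / 4199 = 15.3294
log2(15.3294) = 3.938

3.94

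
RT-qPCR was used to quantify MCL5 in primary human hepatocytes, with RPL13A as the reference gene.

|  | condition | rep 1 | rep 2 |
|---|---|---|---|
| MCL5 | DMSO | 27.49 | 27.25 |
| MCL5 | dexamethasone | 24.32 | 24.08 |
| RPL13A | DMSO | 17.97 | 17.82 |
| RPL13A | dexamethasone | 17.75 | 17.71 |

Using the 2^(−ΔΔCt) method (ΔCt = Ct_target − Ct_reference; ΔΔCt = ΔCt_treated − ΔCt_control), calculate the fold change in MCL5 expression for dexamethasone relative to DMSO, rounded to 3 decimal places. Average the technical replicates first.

8.028

Mean Ct: MCL5 DMSO 27.370; MCL5 dexamethasone 24.200; RPL13A DMSO 17.895; RPL13A dexamethasone 17.730
ΔCt(DMSO) = 27.370 − 17.895 = 9.475
ΔCt(dexamethasone) = 24.200 − 17.730 = 6.470
ΔΔCt = 6.470 − 9.475 = -3.005
Fold change = 2^(−(-3.005)) = 2^3.005 = 8.0278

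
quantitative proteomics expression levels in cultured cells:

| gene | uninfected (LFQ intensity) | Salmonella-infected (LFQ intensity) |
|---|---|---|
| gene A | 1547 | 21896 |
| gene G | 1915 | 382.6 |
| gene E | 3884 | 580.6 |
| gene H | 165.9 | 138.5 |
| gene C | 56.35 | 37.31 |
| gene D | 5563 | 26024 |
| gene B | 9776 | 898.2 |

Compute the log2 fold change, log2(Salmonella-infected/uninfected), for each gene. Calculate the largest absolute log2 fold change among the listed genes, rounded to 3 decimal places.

3.823

log2(21896/1547) = 3.823  (gene A)
log2(382.6/1915) = -2.323  (gene G)
log2(580.6/3884) = -2.742  (gene E)
log2(138.5/165.9) = -0.260  (gene H)
log2(37.31/56.35) = -0.595  (gene C)
log2(26024/5563) = 2.226  (gene D)
log2(898.2/9776) = -3.444  (gene B)
The largest magnitude belongs to gene A.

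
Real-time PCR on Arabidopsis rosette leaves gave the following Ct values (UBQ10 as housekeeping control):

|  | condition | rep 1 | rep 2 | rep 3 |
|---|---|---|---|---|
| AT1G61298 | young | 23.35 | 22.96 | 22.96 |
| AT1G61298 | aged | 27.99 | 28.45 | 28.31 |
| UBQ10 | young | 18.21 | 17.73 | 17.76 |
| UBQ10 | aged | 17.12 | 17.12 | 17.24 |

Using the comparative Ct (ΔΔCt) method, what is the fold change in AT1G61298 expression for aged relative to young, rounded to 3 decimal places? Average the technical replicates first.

0.017

Mean Ct: AT1G61298 young 23.090; AT1G61298 aged 28.250; UBQ10 young 17.900; UBQ10 aged 17.160
ΔCt(young) = 23.090 − 17.900 = 5.190
ΔCt(aged) = 28.250 − 17.160 = 11.090
ΔΔCt = 11.090 − 5.190 = 5.900
Fold change = 2^(−5.900) = 0.0167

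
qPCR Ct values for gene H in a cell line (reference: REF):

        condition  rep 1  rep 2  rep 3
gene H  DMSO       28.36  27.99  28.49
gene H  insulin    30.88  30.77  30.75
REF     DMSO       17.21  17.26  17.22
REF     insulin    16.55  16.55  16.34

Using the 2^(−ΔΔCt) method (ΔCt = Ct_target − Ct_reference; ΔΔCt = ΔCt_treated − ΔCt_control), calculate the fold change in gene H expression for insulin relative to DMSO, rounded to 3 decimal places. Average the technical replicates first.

Mean Ct: gene H DMSO 28.280; gene H insulin 30.800; REF DMSO 17.230; REF insulin 16.480
ΔCt(DMSO) = 28.280 − 17.230 = 11.050
ΔCt(insulin) = 30.800 − 16.480 = 14.320
ΔΔCt = 14.320 − 11.050 = 3.270
Fold change = 2^(−3.270) = 0.1037

0.104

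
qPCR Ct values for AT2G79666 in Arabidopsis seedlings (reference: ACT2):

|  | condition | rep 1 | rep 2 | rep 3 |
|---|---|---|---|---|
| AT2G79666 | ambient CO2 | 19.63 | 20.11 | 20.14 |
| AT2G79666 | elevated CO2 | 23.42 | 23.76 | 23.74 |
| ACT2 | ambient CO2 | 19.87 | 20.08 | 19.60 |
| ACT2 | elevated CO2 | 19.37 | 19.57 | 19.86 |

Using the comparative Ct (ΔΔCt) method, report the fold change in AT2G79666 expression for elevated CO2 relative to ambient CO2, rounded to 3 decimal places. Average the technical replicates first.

0.066

Mean Ct: AT2G79666 ambient CO2 19.960; AT2G79666 elevated CO2 23.640; ACT2 ambient CO2 19.850; ACT2 elevated CO2 19.600
ΔCt(ambient CO2) = 19.960 − 19.850 = 0.110
ΔCt(elevated CO2) = 23.640 − 19.600 = 4.040
ΔΔCt = 4.040 − 0.110 = 3.930
Fold change = 2^(−3.930) = 0.0656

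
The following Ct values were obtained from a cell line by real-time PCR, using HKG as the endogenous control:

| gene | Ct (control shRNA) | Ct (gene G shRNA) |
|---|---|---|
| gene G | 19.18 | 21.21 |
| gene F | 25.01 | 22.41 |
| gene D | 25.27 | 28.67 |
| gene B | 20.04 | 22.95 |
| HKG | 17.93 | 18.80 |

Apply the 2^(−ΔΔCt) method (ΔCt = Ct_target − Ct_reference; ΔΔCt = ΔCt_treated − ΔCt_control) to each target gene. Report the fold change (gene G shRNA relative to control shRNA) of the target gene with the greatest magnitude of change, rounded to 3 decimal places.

gene G: ΔΔCt = (21.21−18.80) − (19.18−17.93) = 2.41 − 1.25 = 1.16; fold change = 2^-1.16 = 0.448
gene F: ΔΔCt = (22.41−18.80) − (25.01−17.93) = 3.61 − 7.08 = -3.47; fold change = 2^3.47 = 11.081
gene D: ΔΔCt = (28.67−18.80) − (25.27−17.93) = 9.87 − 7.34 = 2.53; fold change = 2^-2.53 = 0.173
gene B: ΔΔCt = (22.95−18.80) − (20.04−17.93) = 4.15 − 2.11 = 2.04; fold change = 2^-2.04 = 0.243
gene F has the largest |ΔΔCt| = 3.47.

11.081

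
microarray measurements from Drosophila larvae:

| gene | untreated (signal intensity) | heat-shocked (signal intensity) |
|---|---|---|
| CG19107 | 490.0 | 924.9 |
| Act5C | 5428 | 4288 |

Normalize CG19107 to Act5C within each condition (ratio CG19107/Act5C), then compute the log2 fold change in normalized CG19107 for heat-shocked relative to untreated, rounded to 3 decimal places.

1.257

CG19107/Act5C (untreated) = 490.0 / 5428 = 0.090273
CG19107/Act5C (heat-shocked) = 924.9 / 4288 = 0.21569
Fold change = 0.21569 / 0.090273 = 2.3894
log2(2.3894) = 1.2566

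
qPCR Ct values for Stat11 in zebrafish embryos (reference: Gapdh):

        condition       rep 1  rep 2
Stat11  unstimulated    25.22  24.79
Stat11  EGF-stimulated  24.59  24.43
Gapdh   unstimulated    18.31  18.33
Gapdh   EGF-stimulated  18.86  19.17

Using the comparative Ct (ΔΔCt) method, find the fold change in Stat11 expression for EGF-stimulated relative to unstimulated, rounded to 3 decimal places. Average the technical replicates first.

Mean Ct: Stat11 unstimulated 25.005; Stat11 EGF-stimulated 24.510; Gapdh unstimulated 18.320; Gapdh EGF-stimulated 19.015
ΔCt(unstimulated) = 25.005 − 18.320 = 6.685
ΔCt(EGF-stimulated) = 24.510 − 19.015 = 5.495
ΔΔCt = 5.495 − 6.685 = -1.190
Fold change = 2^(−(-1.190)) = 2^1.190 = 2.2815

2.282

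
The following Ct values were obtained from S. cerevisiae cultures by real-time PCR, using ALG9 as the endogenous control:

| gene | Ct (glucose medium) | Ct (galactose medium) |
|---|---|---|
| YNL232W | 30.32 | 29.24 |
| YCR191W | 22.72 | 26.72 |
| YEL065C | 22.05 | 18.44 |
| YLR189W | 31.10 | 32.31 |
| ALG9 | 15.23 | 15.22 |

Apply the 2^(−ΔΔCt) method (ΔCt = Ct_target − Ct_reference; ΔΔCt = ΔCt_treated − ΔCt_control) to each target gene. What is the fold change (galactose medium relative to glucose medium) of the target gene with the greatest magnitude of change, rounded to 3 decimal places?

YNL232W: ΔΔCt = (29.24−15.22) − (30.32−15.23) = 14.02 − 15.09 = -1.07; fold change = 2^1.07 = 2.099
YCR191W: ΔΔCt = (26.72−15.22) − (22.72−15.23) = 11.50 − 7.49 = 4.01; fold change = 2^-4.01 = 0.062
YEL065C: ΔΔCt = (18.44−15.22) − (22.05−15.23) = 3.22 − 6.82 = -3.60; fold change = 2^3.60 = 12.126
YLR189W: ΔΔCt = (32.31−15.22) − (31.10−15.23) = 17.09 − 15.87 = 1.22; fold change = 2^-1.22 = 0.429
YCR191W has the largest |ΔΔCt| = 4.01.

0.062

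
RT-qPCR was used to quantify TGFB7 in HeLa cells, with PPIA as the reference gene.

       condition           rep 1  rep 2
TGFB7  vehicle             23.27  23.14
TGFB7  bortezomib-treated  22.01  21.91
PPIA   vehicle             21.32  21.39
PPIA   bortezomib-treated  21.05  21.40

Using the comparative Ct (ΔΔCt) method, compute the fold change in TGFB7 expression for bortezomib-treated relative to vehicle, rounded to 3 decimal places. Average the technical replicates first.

2.166

Mean Ct: TGFB7 vehicle 23.205; TGFB7 bortezomib-treated 21.960; PPIA vehicle 21.355; PPIA bortezomib-treated 21.225
ΔCt(vehicle) = 23.205 − 21.355 = 1.850
ΔCt(bortezomib-treated) = 21.960 − 21.225 = 0.735
ΔΔCt = 0.735 − 1.850 = -1.115
Fold change = 2^(−(-1.115)) = 2^1.115 = 2.1660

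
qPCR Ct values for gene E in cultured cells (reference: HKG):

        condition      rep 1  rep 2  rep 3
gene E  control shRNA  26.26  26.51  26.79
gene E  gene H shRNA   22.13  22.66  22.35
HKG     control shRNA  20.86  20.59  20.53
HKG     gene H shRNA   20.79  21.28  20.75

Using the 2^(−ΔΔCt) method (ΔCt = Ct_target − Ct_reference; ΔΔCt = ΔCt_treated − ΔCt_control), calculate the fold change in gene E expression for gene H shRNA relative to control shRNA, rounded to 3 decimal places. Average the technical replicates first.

Mean Ct: gene E control shRNA 26.520; gene E gene H shRNA 22.380; HKG control shRNA 20.660; HKG gene H shRNA 20.940
ΔCt(control shRNA) = 26.520 − 20.660 = 5.860
ΔCt(gene H shRNA) = 22.380 − 20.940 = 1.440
ΔΔCt = 1.440 − 5.860 = -4.420
Fold change = 2^(−(-4.420)) = 2^4.420 = 21.4068

21.407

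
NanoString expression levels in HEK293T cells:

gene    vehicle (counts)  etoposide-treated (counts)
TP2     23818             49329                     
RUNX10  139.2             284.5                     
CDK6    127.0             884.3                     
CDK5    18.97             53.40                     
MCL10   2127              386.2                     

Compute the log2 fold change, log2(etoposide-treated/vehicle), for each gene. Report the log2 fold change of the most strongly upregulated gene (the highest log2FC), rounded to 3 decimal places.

log2(49329/23818) = 1.050  (TP2)
log2(284.5/139.2) = 1.031  (RUNX10)
log2(884.3/127.0) = 2.800  (CDK6)
log2(53.40/18.97) = 1.493  (CDK5)
log2(386.2/2127) = -2.461  (MCL10)
CDK6 is most strongly upregulated.

2.800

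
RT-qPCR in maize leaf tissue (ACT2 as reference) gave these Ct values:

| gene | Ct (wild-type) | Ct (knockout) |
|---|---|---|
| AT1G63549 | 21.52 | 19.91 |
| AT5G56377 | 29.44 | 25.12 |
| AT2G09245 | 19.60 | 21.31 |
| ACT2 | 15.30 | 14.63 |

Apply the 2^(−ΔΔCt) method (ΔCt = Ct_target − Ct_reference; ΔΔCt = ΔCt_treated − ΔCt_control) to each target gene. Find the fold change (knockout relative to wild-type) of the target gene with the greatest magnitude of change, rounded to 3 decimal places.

12.553

AT1G63549: ΔΔCt = (19.91−14.63) − (21.52−15.30) = 5.28 − 6.22 = -0.94; fold change = 2^0.94 = 1.919
AT5G56377: ΔΔCt = (25.12−14.63) − (29.44−15.30) = 10.49 − 14.14 = -3.65; fold change = 2^3.65 = 12.553
AT2G09245: ΔΔCt = (21.31−14.63) − (19.60−15.30) = 6.68 − 4.30 = 2.38; fold change = 2^-2.38 = 0.192
AT5G56377 has the largest |ΔΔCt| = 3.65.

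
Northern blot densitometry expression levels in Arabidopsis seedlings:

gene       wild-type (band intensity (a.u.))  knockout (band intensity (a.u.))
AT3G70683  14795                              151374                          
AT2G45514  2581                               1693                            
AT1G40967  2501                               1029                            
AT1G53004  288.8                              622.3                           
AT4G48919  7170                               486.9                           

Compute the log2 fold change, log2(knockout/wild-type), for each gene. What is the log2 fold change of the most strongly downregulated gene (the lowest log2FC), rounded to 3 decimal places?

-3.880

log2(151374/14795) = 3.355  (AT3G70683)
log2(1693/2581) = -0.608  (AT2G45514)
log2(1029/2501) = -1.281  (AT1G40967)
log2(622.3/288.8) = 1.108  (AT1G53004)
log2(486.9/7170) = -3.880  (AT4G48919)
AT4G48919 is most strongly downregulated.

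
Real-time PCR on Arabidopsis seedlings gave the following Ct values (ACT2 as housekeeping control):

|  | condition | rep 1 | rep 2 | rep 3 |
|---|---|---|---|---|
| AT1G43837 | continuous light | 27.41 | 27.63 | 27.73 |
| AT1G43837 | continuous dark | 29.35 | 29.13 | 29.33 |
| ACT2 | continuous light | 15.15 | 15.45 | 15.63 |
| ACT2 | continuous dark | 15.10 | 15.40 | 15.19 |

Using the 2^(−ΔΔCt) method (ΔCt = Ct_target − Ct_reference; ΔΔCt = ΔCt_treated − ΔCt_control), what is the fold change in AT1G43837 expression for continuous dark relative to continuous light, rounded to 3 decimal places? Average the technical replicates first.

Mean Ct: AT1G43837 continuous light 27.590; AT1G43837 continuous dark 29.270; ACT2 continuous light 15.410; ACT2 continuous dark 15.230
ΔCt(continuous light) = 27.590 − 15.410 = 12.180
ΔCt(continuous dark) = 29.270 − 15.230 = 14.040
ΔΔCt = 14.040 − 12.180 = 1.860
Fold change = 2^(−1.860) = 0.2755

0.275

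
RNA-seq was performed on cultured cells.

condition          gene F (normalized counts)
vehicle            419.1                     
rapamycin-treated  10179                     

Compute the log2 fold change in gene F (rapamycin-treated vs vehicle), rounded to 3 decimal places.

Fold change = 10179 / 419.1 = 24.2878
log2(24.2878) = 4.6022

4.602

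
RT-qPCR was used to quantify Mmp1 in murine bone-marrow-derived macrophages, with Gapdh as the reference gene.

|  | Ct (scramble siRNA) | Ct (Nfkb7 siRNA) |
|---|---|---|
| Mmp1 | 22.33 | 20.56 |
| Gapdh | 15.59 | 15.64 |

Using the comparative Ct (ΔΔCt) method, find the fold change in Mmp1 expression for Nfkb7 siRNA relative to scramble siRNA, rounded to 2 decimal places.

ΔCt(scramble siRNA) = 22.330 − 15.590 = 6.740
ΔCt(Nfkb7 siRNA) = 20.560 − 15.640 = 4.920
ΔΔCt = 4.920 − 6.740 = -1.820
Fold change = 2^(−(-1.820)) = 2^1.820 = 3.531

3.53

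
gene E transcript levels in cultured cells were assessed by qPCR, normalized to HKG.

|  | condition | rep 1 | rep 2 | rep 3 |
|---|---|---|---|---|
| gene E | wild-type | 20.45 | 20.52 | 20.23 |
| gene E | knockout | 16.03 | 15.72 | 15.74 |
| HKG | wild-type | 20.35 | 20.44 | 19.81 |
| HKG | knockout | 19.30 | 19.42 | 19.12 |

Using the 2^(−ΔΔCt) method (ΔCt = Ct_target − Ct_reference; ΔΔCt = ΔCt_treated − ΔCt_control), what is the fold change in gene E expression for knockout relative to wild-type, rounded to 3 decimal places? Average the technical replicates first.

Mean Ct: gene E wild-type 20.400; gene E knockout 15.830; HKG wild-type 20.200; HKG knockout 19.280
ΔCt(wild-type) = 20.400 − 20.200 = 0.200
ΔCt(knockout) = 15.830 − 19.280 = -3.450
ΔΔCt = -3.450 − 0.200 = -3.650
Fold change = 2^(−(-3.650)) = 2^3.650 = 12.5533

12.553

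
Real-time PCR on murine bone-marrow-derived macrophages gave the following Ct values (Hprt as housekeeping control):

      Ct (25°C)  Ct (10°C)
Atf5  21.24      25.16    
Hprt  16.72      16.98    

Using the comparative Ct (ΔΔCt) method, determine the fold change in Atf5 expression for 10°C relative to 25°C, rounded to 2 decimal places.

ΔCt(25°C) = 21.240 − 16.720 = 4.520
ΔCt(10°C) = 25.160 − 16.980 = 8.180
ΔΔCt = 8.180 − 4.520 = 3.660
Fold change = 2^(−3.660) = 0.079

0.08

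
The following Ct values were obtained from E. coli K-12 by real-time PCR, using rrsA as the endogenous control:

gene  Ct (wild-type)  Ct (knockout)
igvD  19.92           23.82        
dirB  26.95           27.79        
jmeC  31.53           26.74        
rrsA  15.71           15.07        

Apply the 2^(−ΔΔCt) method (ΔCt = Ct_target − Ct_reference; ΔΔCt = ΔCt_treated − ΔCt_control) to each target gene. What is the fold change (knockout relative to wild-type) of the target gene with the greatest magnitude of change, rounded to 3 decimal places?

0.043

igvD: ΔΔCt = (23.82−15.07) − (19.92−15.71) = 8.75 − 4.21 = 4.54; fold change = 2^-4.54 = 0.043
dirB: ΔΔCt = (27.79−15.07) − (26.95−15.71) = 12.72 − 11.24 = 1.48; fold change = 2^-1.48 = 0.358
jmeC: ΔΔCt = (26.74−15.07) − (31.53−15.71) = 11.67 − 15.82 = -4.15; fold change = 2^4.15 = 17.753
igvD has the largest |ΔΔCt| = 4.54.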